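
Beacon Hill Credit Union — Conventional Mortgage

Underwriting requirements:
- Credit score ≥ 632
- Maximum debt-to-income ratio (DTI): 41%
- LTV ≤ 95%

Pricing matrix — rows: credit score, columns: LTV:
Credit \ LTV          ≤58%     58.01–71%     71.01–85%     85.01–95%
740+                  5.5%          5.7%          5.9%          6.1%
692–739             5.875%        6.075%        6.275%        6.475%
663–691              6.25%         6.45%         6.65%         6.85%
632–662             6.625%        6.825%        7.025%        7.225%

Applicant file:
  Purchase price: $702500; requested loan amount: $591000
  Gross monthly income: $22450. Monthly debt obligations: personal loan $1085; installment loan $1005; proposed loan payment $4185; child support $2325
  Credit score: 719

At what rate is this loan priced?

6.275%

Credit score 719 ≥ 632; Total monthly debts = (1,085 + 1,005 + 4,185 + 2,325) = 8,600. DTI = 8,600/22,450 = 38.3% ≤ 41%
LTV = 591,000/702,500 = 84.1% ≤ 95%
Score 719 is in the 692–739 band; LTV 84.1% is in the 71.01–85% band → 6.275%.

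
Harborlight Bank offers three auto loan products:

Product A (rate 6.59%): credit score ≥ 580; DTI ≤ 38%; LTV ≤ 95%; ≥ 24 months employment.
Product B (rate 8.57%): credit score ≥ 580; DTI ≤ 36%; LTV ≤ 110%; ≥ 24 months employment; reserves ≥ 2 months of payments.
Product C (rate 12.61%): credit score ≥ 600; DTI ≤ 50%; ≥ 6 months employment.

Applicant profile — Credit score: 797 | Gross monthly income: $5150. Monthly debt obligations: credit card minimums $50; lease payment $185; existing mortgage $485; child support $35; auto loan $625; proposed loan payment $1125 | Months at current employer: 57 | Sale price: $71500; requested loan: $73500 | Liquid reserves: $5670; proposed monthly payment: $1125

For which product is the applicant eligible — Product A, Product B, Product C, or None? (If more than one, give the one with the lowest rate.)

Total debts = (50 + 185 + 485 + 35 + 625 + 1,125) = 2,505; DTI = 2,505/5,150 = 48.6%.
LTV = 73,500/71,500 = 102.8%.
Reserves = 5,670/1,125 = 5.0 months.
Product A: score 797 ≥ 580; DTI 48.6% > 38%; LTV 102.8% > 95%; employment 57 ≥ 24 mo → does not qualify.
Product B: score 797 ≥ 580; DTI 48.6% > 36%; LTV 102.8% ≤ 110%; employment 57 ≥ 24 mo; reserves 5.0 ≥ 2 mo → does not qualify.
Product C: score 797 ≥ 600; DTI 48.6% ≤ 50%; employment 57 ≥ 6 mo → qualifies.

Product C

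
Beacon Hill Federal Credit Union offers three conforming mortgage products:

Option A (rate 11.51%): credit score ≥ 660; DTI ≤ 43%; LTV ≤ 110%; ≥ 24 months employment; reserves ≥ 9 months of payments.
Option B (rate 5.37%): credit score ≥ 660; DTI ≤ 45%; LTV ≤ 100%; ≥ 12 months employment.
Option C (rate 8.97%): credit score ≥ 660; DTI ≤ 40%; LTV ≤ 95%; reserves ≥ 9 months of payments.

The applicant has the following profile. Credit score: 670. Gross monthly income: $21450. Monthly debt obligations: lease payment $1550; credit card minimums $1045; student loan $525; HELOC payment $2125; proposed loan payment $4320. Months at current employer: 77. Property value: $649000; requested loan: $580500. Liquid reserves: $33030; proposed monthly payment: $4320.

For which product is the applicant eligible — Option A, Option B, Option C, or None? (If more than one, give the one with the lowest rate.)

Option B

Total debts = (1,550 + 1,045 + 525 + 2,125 + 4,320) = 9,565; DTI = 9,565/21,450 = 44.6%.
LTV = 580,500/649,000 = 89.4%.
Reserves = 33,030/4,320 = 7.6 months.
Option A: score 670 ≥ 660; DTI 44.6% > 43%; LTV 89.4% ≤ 110%; employment 77 ≥ 24 mo; reserves 7.6 < 9 mo → does not qualify.
Option B: score 670 ≥ 660; DTI 44.6% ≤ 45%; LTV 89.4% ≤ 100%; employment 77 ≥ 12 mo → qualifies.
Option C: score 670 ≥ 660; DTI 44.6% > 40%; LTV 89.4% ≤ 95%; reserves 7.6 < 9 mo → does not qualify.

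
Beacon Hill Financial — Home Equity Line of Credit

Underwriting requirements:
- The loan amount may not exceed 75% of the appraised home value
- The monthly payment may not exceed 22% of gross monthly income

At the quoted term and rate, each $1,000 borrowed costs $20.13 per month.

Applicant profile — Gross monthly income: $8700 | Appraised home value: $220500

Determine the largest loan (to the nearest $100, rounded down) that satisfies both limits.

Payment cap: 22% × $8,700 = $1,914/month.
At $20.13 per $1,000, that supports 1,914/20.13 × 1,000 ≈ $95,081 → $95,000.
LTV cap: 75% × $220,500 = $165,375 → $165,300.
Binding constraint: payment-to-income.

$95,000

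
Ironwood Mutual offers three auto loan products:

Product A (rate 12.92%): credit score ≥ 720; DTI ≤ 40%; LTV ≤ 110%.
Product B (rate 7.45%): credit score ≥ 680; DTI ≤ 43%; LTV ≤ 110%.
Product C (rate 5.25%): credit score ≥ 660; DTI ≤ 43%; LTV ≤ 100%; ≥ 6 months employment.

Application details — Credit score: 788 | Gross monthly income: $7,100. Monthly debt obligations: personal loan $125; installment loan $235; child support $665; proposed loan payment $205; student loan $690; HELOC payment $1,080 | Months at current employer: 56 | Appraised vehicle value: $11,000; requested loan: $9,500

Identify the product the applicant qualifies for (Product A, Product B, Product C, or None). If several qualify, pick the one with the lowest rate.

Product C

Total debts = (125 + 235 + 665 + 205 + 690 + 1,080) = 3,000; DTI = 3,000/7,100 = 42.3%.
LTV = 9,500/11,000 = 86.4%.
Product A: score 788 ≥ 720; DTI 42.3% > 40%; LTV 86.4% ≤ 110% → does not qualify.
Product B: score 788 ≥ 680; DTI 42.3% ≤ 43%; LTV 86.4% ≤ 110% → qualifies.
Product C: score 788 ≥ 660; DTI 42.3% ≤ 43%; LTV 86.4% ≤ 100%; employment 56 ≥ 6 mo → qualifies.
Qualifying: Product B, Product C. Lowest rate is 5.25% → Product C.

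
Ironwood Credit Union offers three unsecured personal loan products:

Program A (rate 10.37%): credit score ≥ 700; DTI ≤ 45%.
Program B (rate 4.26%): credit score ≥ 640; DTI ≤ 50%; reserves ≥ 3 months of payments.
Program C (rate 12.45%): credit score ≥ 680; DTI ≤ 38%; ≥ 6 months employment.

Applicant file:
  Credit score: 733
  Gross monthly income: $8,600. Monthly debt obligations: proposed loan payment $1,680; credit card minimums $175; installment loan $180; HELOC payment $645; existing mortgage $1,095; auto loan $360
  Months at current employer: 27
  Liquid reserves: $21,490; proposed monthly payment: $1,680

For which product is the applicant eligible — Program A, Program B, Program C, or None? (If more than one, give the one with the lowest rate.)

Program B

Total debts = (1,680 + 175 + 180 + 645 + 1,095 + 360) = 4,135; DTI = 4,135/8,600 = 48.1%.
Reserves = 21,490/1,680 = 12.8 months.
Program A: score 733 ≥ 700; DTI 48.1% > 45% → does not qualify.
Program B: score 733 ≥ 640; DTI 48.1% ≤ 50%; reserves 12.8 ≥ 3 mo → qualifies.
Program C: score 733 ≥ 680; DTI 48.1% > 38%; employment 27 ≥ 6 mo → does not qualify.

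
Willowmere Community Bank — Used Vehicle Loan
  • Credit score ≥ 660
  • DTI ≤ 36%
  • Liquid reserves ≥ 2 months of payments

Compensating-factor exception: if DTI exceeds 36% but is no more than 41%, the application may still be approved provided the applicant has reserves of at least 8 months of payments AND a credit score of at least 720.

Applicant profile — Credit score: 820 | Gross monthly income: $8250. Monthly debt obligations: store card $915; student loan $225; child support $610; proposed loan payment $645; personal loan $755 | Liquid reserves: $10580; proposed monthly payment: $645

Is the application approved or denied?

Approved

Credit score 820 ≥ 660 (meets base)
Total debts = (915 + 225 + 610 + 645 + 755) = 3,150. DTI = 3,150/8,250 = 38.2% > 36% — standard DTI limit exceeded.
Liquid reserves cover 10,580/645 = 16.4 months — ≥ 2 required
38.2% falls in the override range (36%–41%), so the compensating-factor test applies.
Reserves 16.4 ≥ 8 months; credit score 820 ≥ 720.
Both compensating conditions met → exception applies.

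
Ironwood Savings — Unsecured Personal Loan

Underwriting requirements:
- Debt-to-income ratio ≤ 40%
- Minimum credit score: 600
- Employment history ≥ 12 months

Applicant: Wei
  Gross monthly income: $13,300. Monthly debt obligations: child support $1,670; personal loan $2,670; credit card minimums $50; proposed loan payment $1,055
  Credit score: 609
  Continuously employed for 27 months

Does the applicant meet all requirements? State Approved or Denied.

Denied

Total monthly debts = (1,670 + 2,670 + 50 + 1,055) = 5,445. DTI = 5,445/13,300 = 40.9% > 40%
Credit score 609 ≥ 600 (meets)
Employment 27 ≥ 12 months
Fails on DTI.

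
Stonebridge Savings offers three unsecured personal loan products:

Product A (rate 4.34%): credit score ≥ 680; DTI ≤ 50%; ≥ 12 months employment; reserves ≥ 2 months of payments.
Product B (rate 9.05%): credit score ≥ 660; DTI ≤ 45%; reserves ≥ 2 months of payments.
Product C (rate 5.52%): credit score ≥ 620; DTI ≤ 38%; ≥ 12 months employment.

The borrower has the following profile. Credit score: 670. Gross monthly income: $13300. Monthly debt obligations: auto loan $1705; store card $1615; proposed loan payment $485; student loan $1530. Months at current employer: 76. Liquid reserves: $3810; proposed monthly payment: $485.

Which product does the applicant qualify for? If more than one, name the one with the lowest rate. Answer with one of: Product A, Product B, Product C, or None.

Product B

Total debts = (1,705 + 1,615 + 485 + 1,530) = 5,335; DTI = 5,335/13,300 = 40.1%.
Reserves = 3,810/485 = 7.9 months.
Product A: score 670 < 680; DTI 40.1% ≤ 50%; employment 76 ≥ 12 mo; reserves 7.9 ≥ 2 mo → does not qualify.
Product B: score 670 ≥ 660; DTI 40.1% ≤ 45%; reserves 7.9 ≥ 2 mo → qualifies.
Product C: score 670 ≥ 620; DTI 40.1% > 38%; employment 76 ≥ 12 mo → does not qualify.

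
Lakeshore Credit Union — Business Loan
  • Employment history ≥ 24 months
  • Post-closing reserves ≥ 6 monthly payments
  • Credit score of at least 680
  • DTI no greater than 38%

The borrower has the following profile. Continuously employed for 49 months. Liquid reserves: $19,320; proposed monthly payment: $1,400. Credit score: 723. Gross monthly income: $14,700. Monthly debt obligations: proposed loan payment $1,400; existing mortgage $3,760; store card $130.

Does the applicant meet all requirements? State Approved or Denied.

Employment 49 ≥ 24 months
Reserves = 19,320/1,400 = 13.8 months ≥ 6
Credit score 723 ≥ 680 (meets)
Total monthly debts = (1,400 + 3,760 + 130) = 5,290. Debt-to-income = 5,290/14,700 = 36% — meets 38% limit
All criteria satisfied.

Approved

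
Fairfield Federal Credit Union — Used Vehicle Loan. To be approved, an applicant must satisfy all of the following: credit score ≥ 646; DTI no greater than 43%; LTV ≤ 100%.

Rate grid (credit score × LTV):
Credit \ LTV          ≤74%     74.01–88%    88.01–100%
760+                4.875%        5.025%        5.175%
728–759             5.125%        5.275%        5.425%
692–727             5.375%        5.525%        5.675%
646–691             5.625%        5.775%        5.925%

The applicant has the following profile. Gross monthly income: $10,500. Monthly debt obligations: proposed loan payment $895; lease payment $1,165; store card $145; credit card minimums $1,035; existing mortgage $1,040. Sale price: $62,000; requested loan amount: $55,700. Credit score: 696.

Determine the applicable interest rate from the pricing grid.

5.675%

Credit score 696 ≥ 646; Total monthly debts = (895 + 1,165 + 145 + 1,035 + 1,040) = 4,280. DTI = 4,280/10,500 = 40.8% ≤ 43%
LTV: 55,700 ÷ 62,000 = 89.8%, within 100% cap
Credit 696 → row 692–727; LTV 89.8% → column 88.01–100%. Grid cell → 5.675%.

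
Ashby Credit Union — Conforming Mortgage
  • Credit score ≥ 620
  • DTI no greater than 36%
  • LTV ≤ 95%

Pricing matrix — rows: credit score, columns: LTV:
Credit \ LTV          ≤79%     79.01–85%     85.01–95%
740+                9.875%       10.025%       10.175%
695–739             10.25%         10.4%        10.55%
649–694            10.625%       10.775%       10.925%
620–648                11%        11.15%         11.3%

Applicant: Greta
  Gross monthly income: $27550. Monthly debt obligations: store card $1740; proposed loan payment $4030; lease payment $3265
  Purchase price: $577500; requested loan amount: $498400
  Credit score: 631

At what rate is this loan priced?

11.3%

Credit score 631 ≥ 620; Total monthly debts = (1,740 + 4,030 + 3,265) = 9,035. Debt-to-income = 9,035/27,550 = 32.8% — meets 36% limit
LTV = 498,400/577,500 = 86.3% ≤ 95%
Row: 631 falls in 620–648. Column: 86.3% falls in 85.01–95%. Rate = 11.3%.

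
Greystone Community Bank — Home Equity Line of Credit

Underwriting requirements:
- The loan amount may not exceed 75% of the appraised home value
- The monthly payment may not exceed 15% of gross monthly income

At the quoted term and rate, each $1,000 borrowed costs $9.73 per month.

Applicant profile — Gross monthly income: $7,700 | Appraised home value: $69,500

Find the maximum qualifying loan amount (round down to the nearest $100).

$52,100

Payment cap: 15% × $7,700 = $1,155/month.
At $9.73 per $1,000, that supports 1,155/9.73 × 1,000 ≈ $118,705 → $118,700.
LTV cap: 75% × $69,500 = $52,125 → $52,100.
Binding constraint: loan-to-value.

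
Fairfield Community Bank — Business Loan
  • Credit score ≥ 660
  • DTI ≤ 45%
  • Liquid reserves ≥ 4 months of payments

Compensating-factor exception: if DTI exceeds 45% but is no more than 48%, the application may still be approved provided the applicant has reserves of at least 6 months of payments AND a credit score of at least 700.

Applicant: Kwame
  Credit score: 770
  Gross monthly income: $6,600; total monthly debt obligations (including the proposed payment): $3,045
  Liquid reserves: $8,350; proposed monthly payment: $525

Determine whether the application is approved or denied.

Approved

Credit score 770 ≥ 660 (meets base)
DTI = 3,045/6,600 = 46.1% > 45% — standard DTI limit exceeded.
Reserves = 8,350/525 = 15.9 months ≥ 4
46.1% falls in the override range (45%–48%), so the compensating-factor test applies.
Override check — reserves: 15.9 mo (ok); score: 770 (ok).
Both compensating conditions met → exception applies.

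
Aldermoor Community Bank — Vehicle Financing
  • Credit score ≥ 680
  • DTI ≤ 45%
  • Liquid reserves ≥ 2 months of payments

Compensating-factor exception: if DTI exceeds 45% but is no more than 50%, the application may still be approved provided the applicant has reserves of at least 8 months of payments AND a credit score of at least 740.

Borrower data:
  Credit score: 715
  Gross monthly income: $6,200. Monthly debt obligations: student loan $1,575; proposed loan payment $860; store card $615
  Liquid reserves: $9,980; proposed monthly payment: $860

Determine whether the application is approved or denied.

Denied

Credit score 715 ≥ 680 (meets base)
Total debts = (1,575 + 860 + 615) = 3,050. DTI = 3,050/6,200 = 49.2% > 45% — standard DTI limit exceeded.
Reserves = 9,980/860 = 11.6 months ≥ 2
49.2% falls in the override range (45%–50%), so the compensating-factor test applies.
Override check — reserves: 11.6 mo (ok); score: 715 (below 740).
Compensating-factor requirement not fully met.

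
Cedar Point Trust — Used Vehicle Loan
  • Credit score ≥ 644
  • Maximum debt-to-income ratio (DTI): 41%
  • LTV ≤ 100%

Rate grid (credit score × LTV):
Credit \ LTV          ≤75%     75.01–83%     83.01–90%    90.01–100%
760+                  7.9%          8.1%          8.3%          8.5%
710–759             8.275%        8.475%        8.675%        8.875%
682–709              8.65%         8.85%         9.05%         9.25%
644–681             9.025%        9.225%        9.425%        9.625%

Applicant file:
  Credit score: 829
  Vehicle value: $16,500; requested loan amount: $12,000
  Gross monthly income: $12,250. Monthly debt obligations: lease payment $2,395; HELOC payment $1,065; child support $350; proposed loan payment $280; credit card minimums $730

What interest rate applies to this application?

Credit score 829 ≥ 644; Total monthly debts = (2,395 + 1,065 + 350 + 280 + 730) = 4,820. DTI: 4,820 ÷ 12,250 = 39.3%, within the 41% cap
LTV = 12,000/16,500 = 72.7% ≤ 100%
Credit 829 → row 760+; LTV 72.7% → column ≤75%. Grid cell → 7.9%.

7.9%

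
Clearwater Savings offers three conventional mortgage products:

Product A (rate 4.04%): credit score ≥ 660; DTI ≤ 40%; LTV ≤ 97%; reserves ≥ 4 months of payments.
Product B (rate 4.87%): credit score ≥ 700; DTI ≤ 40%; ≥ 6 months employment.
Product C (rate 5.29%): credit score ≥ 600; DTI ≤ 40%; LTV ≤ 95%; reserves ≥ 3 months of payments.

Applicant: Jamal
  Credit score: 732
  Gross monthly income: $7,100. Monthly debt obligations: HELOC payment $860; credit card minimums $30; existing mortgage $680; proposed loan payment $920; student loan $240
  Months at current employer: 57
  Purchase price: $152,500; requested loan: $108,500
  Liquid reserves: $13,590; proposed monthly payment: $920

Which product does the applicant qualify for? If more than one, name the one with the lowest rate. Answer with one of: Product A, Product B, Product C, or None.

Product A

Total debts = (860 + 30 + 680 + 920 + 240) = 2,730; DTI = 2,730/7,100 = 38.5%.
LTV = 108,500/152,500 = 71.1%.
Reserves = 13,590/920 = 14.8 months.
Product A: score 732 ≥ 660; DTI 38.5% ≤ 40%; LTV 71.1% ≤ 97%; reserves 14.8 ≥ 4 mo → qualifies.
Product B: score 732 ≥ 700; DTI 38.5% ≤ 40%; employment 57 ≥ 6 mo → qualifies.
Product C: score 732 ≥ 600; DTI 38.5% ≤ 40%; LTV 71.1% ≤ 95%; reserves 14.8 ≥ 3 mo → qualifies.
Qualifying: Product A, Product B, Product C. Lowest rate is 4.04% → Product A.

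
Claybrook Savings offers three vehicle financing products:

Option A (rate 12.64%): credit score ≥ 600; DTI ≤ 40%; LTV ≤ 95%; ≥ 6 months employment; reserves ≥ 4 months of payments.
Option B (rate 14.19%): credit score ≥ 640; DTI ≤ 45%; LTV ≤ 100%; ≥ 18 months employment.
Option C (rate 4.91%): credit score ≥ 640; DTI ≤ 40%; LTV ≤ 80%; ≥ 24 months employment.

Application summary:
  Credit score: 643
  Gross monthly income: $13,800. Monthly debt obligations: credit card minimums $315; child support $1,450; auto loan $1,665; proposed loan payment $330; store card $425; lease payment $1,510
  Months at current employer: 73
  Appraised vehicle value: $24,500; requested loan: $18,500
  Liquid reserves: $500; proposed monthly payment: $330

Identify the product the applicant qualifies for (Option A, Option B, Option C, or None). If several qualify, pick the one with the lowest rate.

Total debts = (315 + 1,450 + 1,665 + 330 + 425 + 1,510) = 5,695; DTI = 5,695/13,800 = 41.3%.
LTV = 18,500/24,500 = 75.5%.
Reserves = 500/330 = 1.5 months.
Option A: score 643 ≥ 600; DTI 41.3% > 40%; LTV 75.5% ≤ 95%; employment 73 ≥ 6 mo; reserves 1.5 < 4 mo → does not qualify.
Option B: score 643 ≥ 640; DTI 41.3% ≤ 45%; LTV 75.5% ≤ 100%; employment 73 ≥ 18 mo → qualifies.
Option C: score 643 ≥ 640; DTI 41.3% > 40%; LTV 75.5% ≤ 80%; employment 73 ≥ 24 mo → does not qualify.

Option B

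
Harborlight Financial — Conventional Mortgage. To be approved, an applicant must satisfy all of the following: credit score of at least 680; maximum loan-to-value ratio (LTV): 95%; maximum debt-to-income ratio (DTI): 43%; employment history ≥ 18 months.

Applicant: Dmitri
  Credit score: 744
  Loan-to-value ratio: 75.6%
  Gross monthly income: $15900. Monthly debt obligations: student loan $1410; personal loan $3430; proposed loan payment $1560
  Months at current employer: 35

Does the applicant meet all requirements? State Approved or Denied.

Credit score 744 ≥ 680 (meets)
LTV 75.6% ≤ 95%
Total monthly debts = (1,410 + 3,430 + 1,560) = 6,400. DTI = 6,400/15,900 = 40.3% ≤ 43%
Employment 35 ≥ 18 months
All criteria satisfied.

Approved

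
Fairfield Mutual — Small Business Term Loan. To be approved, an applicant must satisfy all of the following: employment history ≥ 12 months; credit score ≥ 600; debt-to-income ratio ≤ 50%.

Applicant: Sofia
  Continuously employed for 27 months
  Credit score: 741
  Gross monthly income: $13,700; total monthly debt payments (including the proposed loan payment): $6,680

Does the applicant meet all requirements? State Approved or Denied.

Approved

Employment 27 ≥ 12 months
Credit score 741 ≥ 600 (meets)
Debt-to-income = 6,680/13,700 = 48.8% — meets 50% limit
All criteria satisfied.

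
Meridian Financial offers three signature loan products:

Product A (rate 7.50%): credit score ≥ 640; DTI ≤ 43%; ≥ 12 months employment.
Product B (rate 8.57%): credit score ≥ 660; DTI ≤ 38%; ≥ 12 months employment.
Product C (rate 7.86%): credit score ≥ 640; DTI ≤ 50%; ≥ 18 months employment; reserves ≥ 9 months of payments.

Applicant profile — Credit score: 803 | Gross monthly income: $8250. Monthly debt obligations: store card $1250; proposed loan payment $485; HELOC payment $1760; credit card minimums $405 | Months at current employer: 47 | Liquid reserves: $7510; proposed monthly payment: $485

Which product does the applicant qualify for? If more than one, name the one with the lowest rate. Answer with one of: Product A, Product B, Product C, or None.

Total debts = (1,250 + 485 + 1,760 + 405) = 3,900; DTI = 3,900/8,250 = 47.3%.
Reserves = 7,510/485 = 15.5 months.
Product A: score 803 ≥ 640; DTI 47.3% > 43%; employment 47 ≥ 12 mo → does not qualify.
Product B: score 803 ≥ 660; DTI 47.3% > 38%; employment 47 ≥ 12 mo → does not qualify.
Product C: score 803 ≥ 640; DTI 47.3% ≤ 50%; employment 47 ≥ 18 mo; reserves 15.5 ≥ 9 mo → qualifies.

Product C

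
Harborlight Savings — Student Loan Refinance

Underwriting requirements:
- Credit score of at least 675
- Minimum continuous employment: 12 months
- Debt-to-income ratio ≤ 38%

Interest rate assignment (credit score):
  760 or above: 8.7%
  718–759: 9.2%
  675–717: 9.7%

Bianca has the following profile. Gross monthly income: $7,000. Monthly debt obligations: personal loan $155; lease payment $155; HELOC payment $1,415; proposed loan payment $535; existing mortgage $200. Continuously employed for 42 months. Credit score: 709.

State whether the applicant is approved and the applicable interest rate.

Credit score 709 ≥ 675 (meets minimum)
Total monthly debts = (155 + 155 + 1,415 + 535 + 200) = 2,460. DTI: 2,460 ÷ 7,000 = 35.1%, within the 38% cap
Employment 42 ≥ 12 months
All requirements met. Score 709 falls in the 675–717 tier → 9.7%.

Approved at 9.7%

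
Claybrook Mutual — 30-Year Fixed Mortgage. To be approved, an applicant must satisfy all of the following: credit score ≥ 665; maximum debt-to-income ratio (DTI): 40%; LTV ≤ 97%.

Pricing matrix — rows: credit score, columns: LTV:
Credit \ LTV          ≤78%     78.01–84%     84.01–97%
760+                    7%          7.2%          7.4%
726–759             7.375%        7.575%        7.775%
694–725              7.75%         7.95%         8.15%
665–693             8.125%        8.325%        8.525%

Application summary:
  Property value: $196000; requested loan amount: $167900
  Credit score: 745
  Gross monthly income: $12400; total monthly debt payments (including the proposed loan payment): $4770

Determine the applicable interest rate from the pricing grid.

7.775%

Credit score 745 ≥ 665; Debt-to-income = 4,770/12,400 = 38.5% — meets 40% limit
LTV: 167,900 ÷ 196,000 = 85.7%, within 97% cap
Row: 745 falls in 726–759. Column: 85.7% falls in 84.01–97%. Rate = 7.775%.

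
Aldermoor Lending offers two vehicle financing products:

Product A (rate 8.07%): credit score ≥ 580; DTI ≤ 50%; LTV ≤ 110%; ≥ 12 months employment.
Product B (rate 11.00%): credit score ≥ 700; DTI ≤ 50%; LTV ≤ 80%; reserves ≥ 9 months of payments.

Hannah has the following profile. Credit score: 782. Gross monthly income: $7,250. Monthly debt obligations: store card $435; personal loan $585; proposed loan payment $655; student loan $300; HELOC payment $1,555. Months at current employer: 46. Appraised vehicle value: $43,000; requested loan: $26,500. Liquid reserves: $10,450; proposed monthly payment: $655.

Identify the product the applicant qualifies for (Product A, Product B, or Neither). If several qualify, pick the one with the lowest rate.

Total debts = (435 + 585 + 655 + 300 + 1,555) = 3,530; DTI = 3,530/7,250 = 48.7%.
LTV = 26,500/43,000 = 61.6%.
Reserves = 10,450/655 = 16.0 months.
Product A: score 782 ≥ 580; DTI 48.7% ≤ 50%; LTV 61.6% ≤ 110%; employment 46 ≥ 12 mo → qualifies.
Product B: score 782 ≥ 700; DTI 48.7% ≤ 50%; LTV 61.6% ≤ 80%; reserves 16.0 ≥ 9 mo → qualifies.
Qualifying: Product A, Product B. Lowest rate is 8.07% → Product A.

Product A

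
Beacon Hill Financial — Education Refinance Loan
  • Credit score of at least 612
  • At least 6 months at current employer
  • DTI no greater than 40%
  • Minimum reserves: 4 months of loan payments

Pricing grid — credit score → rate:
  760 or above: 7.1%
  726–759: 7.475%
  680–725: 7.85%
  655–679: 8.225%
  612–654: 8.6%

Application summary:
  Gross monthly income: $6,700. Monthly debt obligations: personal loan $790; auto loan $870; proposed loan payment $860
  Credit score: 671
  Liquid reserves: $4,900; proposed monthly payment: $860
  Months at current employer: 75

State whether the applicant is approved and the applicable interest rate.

Credit score 671 ≥ 612 (meets minimum)
Total monthly debts = (790 + 870 + 860) = 2,520. DTI: 2,520 ÷ 6,700 = 37.6%, within the 40% cap
Employment 75 ≥ 6 months
Liquid reserves cover 4,900/860 = 5.7 months — ≥ 4 required
All requirements met. Score 671 falls in the 655–679 tier → 8.225%.

Approved at 8.225%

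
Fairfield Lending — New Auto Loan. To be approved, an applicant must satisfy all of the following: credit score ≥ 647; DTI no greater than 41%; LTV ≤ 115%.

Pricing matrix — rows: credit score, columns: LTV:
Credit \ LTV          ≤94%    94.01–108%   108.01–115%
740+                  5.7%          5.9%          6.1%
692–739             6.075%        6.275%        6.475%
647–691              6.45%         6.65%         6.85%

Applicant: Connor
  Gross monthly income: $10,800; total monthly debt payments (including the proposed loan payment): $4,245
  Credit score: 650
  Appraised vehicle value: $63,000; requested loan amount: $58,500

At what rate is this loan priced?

6.45%

Credit score 650 ≥ 647; Debt-to-income = 4,245/10,800 = 39.3% — meets 41% limit
LTV: 58,500 ÷ 63,000 = 92.9%, within 115% cap
Score 650 is in the 647–691 band; LTV 92.9% is in the ≤94% band → 6.45%.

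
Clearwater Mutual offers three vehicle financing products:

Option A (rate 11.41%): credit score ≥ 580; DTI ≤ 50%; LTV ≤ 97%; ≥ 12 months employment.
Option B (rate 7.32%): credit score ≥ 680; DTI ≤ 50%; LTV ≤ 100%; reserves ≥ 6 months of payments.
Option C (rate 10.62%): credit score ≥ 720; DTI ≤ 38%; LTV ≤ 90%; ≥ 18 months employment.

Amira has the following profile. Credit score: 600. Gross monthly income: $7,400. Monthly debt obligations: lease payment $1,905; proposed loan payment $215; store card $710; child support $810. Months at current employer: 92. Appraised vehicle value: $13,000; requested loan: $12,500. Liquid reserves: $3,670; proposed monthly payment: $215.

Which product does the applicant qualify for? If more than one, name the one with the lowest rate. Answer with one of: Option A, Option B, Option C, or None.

Option A

Total debts = (1,905 + 215 + 710 + 810) = 3,640; DTI = 3,640/7,400 = 49.2%.
LTV = 12,500/13,000 = 96.2%.
Reserves = 3,670/215 = 17.1 months.
Option A: score 600 ≥ 580; DTI 49.2% ≤ 50%; LTV 96.2% ≤ 97%; employment 92 ≥ 12 mo → qualifies.
Option B: score 600 < 680; DTI 49.2% ≤ 50%; LTV 96.2% ≤ 100%; reserves 17.1 ≥ 6 mo → does not qualify.
Option C: score 600 < 720; DTI 49.2% > 38%; LTV 96.2% > 90%; employment 92 ≥ 18 mo → does not qualify.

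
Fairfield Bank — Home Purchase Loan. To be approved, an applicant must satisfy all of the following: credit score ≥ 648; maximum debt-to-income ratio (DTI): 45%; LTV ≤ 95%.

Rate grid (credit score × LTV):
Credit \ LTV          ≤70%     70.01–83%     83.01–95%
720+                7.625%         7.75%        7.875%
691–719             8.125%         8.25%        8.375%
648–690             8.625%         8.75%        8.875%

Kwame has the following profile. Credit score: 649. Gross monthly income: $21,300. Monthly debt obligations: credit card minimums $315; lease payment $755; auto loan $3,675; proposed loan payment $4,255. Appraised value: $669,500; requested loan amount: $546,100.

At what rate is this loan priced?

Credit score 649 ≥ 648; Total monthly debts = (315 + 755 + 3,675 + 4,255) = 9,000. Debt-to-income = 9,000/21,300 = 42.3% — meets 45% limit
Loan-to-value = 546,100/669,500 = 81.6% — pass (95% max)
Credit 649 → row 648–690; LTV 81.6% → column 70.01–83%. Grid cell → 8.75%.

8.75%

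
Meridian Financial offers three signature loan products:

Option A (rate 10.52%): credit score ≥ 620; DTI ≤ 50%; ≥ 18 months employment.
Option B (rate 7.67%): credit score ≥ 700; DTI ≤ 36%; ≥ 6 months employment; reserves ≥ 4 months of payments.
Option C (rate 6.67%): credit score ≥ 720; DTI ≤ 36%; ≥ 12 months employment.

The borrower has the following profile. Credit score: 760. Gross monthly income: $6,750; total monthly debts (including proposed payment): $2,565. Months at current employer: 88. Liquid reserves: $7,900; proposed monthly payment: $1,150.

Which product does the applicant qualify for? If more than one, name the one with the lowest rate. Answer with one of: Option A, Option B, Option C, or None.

Option A

DTI = 2,565/6,750 = 38%.
Reserves = 7,900/1,150 = 6.9 months.
Option A: score 760 ≥ 620; DTI 38% ≤ 50%; employment 88 ≥ 18 mo → qualifies.
Option B: score 760 ≥ 700; DTI 38% > 36%; employment 88 ≥ 6 mo; reserves 6.9 ≥ 4 mo → does not qualify.
Option C: score 760 ≥ 720; DTI 38% > 36%; employment 88 ≥ 12 mo → does not qualify.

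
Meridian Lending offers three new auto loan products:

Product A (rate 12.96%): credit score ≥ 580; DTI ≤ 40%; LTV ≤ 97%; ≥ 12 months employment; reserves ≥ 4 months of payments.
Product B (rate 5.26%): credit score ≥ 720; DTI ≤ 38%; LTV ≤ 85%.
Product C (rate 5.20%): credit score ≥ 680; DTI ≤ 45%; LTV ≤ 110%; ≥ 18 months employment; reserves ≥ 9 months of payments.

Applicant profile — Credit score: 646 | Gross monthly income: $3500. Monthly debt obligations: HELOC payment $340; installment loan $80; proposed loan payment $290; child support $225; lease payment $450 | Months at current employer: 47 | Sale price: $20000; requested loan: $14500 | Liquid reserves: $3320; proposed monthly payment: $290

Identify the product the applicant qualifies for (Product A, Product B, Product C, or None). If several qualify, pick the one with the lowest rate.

Product A

Total debts = (340 + 80 + 290 + 225 + 450) = 1,385; DTI = 1,385/3,500 = 39.6%.
LTV = 14,500/20,000 = 72.5%.
Reserves = 3,320/290 = 11.4 months.
Product A: score 646 ≥ 580; DTI 39.6% ≤ 40%; LTV 72.5% ≤ 97%; employment 47 ≥ 12 mo; reserves 11.4 ≥ 4 mo → qualifies.
Product B: score 646 < 720; DTI 39.6% > 38%; LTV 72.5% ≤ 85% → does not qualify.
Product C: score 646 < 680; DTI 39.6% ≤ 45%; LTV 72.5% ≤ 110%; employment 47 ≥ 18 mo; reserves 11.4 ≥ 9 mo → does not qualify.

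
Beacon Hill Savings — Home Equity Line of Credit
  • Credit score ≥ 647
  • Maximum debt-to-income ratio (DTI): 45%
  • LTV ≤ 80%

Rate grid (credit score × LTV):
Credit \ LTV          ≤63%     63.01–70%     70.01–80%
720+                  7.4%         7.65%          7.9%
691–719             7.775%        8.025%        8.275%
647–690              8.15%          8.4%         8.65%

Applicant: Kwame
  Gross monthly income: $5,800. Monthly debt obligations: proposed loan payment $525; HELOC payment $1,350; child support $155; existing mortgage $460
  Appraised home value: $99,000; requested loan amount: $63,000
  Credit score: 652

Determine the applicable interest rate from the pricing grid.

Credit score 652 ≥ 647; Total monthly debts = (525 + 1,350 + 155 + 460) = 2,490. DTI: 2,490 ÷ 5,800 = 42.9%, within the 45% cap
Loan-to-value = 63,000/99,000 = 63.6% — pass (80% max)
Row: 652 falls in 647–690. Column: 63.6% falls in 63.01–70%. Rate = 8.4%.

8.4%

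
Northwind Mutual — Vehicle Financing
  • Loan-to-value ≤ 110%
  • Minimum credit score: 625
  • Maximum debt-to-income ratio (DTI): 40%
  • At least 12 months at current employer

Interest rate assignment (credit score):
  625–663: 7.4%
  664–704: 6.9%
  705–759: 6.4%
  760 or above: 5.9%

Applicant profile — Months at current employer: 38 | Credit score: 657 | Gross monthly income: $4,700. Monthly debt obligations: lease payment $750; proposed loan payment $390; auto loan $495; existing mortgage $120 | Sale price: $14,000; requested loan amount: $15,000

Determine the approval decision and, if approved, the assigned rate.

Credit score 657 ≥ 625 (meets minimum)
LTV = 15,000/14,000 = 107.1% ≤ 110%
Total monthly debts = (750 + 390 + 495 + 120) = 1,755. Debt-to-income = 1,755/4,700 = 37.3% — meets 40% limit
Employment 38 ≥ 12 months
All requirements met. Score 657 falls in the 625–663 tier → 7.4%.

Approved at 7.4%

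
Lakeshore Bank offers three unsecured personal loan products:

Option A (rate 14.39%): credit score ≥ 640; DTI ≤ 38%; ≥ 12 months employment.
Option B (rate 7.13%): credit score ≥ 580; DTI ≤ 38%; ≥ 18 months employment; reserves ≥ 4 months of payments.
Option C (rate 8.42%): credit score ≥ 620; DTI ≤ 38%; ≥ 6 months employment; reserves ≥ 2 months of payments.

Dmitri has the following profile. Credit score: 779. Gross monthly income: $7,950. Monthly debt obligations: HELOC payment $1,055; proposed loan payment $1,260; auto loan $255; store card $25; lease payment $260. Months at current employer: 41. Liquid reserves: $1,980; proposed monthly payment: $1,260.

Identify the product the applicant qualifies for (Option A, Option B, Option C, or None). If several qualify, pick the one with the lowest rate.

Option A

Total debts = (1,055 + 1,260 + 255 + 25 + 260) = 2,855; DTI = 2,855/7,950 = 35.9%.
Reserves = 1,980/1,260 = 1.6 months.
Option A: score 779 ≥ 640; DTI 35.9% ≤ 38%; employment 41 ≥ 12 mo → qualifies.
Option B: score 779 ≥ 580; DTI 35.9% ≤ 38%; employment 41 ≥ 18 mo; reserves 1.6 < 4 mo → does not qualify.
Option C: score 779 ≥ 620; DTI 35.9% ≤ 38%; employment 41 ≥ 6 mo; reserves 1.6 < 2 mo → does not qualify.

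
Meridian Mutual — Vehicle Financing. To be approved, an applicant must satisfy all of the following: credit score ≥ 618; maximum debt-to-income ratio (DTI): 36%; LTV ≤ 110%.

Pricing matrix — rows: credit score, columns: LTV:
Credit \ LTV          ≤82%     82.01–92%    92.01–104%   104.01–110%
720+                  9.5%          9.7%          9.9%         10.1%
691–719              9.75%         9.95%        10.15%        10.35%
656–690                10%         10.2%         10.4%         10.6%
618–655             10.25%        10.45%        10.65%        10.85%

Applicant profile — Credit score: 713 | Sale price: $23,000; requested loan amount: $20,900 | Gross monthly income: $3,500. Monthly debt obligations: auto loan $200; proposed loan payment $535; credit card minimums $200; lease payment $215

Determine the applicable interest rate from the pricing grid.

Credit score 713 ≥ 618; Total monthly debts = (200 + 535 + 200 + 215) = 1,150. DTI = 1,150/3,500 = 32.9% ≤ 36%
LTV = 20,900/23,000 = 90.9% ≤ 110%
Score 713 is in the 691–719 band; LTV 90.9% is in the 82.01–92% band → 9.95%.

9.95%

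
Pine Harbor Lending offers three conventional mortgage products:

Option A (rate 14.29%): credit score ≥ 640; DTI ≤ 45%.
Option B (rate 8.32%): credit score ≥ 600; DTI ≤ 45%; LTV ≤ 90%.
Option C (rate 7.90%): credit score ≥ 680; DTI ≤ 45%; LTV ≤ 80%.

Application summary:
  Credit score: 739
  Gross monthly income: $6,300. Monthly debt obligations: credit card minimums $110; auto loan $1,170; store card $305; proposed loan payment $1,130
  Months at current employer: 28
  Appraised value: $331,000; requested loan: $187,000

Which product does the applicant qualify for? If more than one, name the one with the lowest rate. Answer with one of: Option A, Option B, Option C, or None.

Total debts = (110 + 1,170 + 305 + 1,130) = 2,715; DTI = 2,715/6,300 = 43.1%.
LTV = 187,000/331,000 = 56.5%.
Option A: score 739 ≥ 640; DTI 43.1% ≤ 45% → qualifies.
Option B: score 739 ≥ 600; DTI 43.1% ≤ 45%; LTV 56.5% ≤ 90% → qualifies.
Option C: score 739 ≥ 680; DTI 43.1% ≤ 45%; LTV 56.5% ≤ 80% → qualifies.
Qualifying: Option A, Option B, Option C. Lowest rate is 7.90% → Option C.

Option C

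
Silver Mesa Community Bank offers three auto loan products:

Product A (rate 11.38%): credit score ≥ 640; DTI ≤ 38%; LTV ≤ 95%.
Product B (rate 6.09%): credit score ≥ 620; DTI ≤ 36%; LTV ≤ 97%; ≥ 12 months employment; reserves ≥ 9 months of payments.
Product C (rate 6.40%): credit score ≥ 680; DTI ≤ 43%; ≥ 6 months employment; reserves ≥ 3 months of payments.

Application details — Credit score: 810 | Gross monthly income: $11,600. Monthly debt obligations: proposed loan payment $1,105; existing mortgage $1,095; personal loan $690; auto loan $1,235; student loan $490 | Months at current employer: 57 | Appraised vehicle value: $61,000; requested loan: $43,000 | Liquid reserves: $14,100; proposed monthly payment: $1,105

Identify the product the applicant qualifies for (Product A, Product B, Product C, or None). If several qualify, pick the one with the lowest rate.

Total debts = (1,105 + 1,095 + 690 + 1,235 + 490) = 4,615; DTI = 4,615/11,600 = 39.8%.
LTV = 43,000/61,000 = 70.5%.
Reserves = 14,100/1,105 = 12.8 months.
Product A: score 810 ≥ 640; DTI 39.8% > 38%; LTV 70.5% ≤ 95% → does not qualify.
Product B: score 810 ≥ 620; DTI 39.8% > 36%; LTV 70.5% ≤ 97%; employment 57 ≥ 12 mo; reserves 12.8 ≥ 9 mo → does not qualify.
Product C: score 810 ≥ 680; DTI 39.8% ≤ 43%; employment 57 ≥ 6 mo; reserves 12.8 ≥ 3 mo → qualifies.

Product C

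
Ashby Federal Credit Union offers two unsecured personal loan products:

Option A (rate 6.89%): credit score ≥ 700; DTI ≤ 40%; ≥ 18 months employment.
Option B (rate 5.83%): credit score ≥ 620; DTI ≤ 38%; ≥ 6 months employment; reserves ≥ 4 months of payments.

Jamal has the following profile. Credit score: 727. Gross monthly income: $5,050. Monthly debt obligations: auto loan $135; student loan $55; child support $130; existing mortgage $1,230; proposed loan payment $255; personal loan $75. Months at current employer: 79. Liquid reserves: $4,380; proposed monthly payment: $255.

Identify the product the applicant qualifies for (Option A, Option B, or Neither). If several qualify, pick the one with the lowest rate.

Total debts = (135 + 55 + 130 + 1,230 + 255 + 75) = 1,880; DTI = 1,880/5,050 = 37.2%.
Reserves = 4,380/255 = 17.2 months.
Option A: score 727 ≥ 700; DTI 37.2% ≤ 40%; employment 79 ≥ 18 mo → qualifies.
Option B: score 727 ≥ 620; DTI 37.2% ≤ 38%; employment 79 ≥ 6 mo; reserves 17.2 ≥ 4 mo → qualifies.
Qualifying: Option A, Option B. Lowest rate is 5.83% → Option B.

Option B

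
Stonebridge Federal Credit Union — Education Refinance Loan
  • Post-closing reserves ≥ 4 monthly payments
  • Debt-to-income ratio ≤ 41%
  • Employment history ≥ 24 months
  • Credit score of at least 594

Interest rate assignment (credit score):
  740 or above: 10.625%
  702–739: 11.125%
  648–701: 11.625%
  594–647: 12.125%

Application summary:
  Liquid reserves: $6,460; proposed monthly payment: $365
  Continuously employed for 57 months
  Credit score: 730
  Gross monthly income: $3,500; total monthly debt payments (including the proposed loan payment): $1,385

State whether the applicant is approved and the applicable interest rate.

Approved at 11.125%

Credit score 730 ≥ 594 (meets minimum)
Reserves: 6,460 ÷ 365 = 17.7 months (meets 4-month minimum)
Employment 57 ≥ 24 months
DTI = 1,385/3,500 = 39.6% ≤ 41%
All requirements met. Score 730 falls in the 702–739 tier → 11.125%.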